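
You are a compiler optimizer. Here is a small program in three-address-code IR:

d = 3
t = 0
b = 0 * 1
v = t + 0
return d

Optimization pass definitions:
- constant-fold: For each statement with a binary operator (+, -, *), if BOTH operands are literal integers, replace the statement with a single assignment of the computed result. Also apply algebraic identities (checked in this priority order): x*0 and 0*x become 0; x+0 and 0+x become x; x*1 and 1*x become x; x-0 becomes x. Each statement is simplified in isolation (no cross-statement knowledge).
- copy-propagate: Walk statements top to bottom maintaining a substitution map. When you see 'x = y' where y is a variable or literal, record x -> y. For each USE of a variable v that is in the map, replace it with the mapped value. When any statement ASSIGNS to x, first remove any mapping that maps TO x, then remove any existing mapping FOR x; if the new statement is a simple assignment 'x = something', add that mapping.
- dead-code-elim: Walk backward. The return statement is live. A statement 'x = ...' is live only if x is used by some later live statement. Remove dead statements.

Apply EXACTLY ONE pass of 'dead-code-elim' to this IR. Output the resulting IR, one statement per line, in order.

Applying dead-code-elim statement-by-statement:
  [5] return d  -> KEEP (return); live=['d']
  [4] v = t + 0  -> DEAD (v not live)
  [3] b = 0 * 1  -> DEAD (b not live)
  [2] t = 0  -> DEAD (t not live)
  [1] d = 3  -> KEEP; live=[]
Result (2 stmts):
  d = 3
  return d

Answer: d = 3
return d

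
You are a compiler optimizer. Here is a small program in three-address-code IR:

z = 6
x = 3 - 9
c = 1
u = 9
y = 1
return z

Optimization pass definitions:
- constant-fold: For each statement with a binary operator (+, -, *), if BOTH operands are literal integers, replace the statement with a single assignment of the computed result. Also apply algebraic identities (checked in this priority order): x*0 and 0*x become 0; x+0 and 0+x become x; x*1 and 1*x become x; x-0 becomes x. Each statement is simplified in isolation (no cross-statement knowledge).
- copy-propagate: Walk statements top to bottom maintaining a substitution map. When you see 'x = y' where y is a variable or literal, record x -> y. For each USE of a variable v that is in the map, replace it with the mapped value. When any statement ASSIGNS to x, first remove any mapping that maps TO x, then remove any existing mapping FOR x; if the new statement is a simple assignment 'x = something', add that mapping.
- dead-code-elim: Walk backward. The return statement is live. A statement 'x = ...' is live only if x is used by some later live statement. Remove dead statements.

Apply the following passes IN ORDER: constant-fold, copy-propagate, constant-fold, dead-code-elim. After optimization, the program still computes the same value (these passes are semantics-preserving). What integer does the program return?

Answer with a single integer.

Answer: 6

Derivation:
Initial IR:
  z = 6
  x = 3 - 9
  c = 1
  u = 9
  y = 1
  return z
After constant-fold (6 stmts):
  z = 6
  x = -6
  c = 1
  u = 9
  y = 1
  return z
After copy-propagate (6 stmts):
  z = 6
  x = -6
  c = 1
  u = 9
  y = 1
  return 6
After constant-fold (6 stmts):
  z = 6
  x = -6
  c = 1
  u = 9
  y = 1
  return 6
After dead-code-elim (1 stmts):
  return 6
Evaluate:
  z = 6  =>  z = 6
  x = 3 - 9  =>  x = -6
  c = 1  =>  c = 1
  u = 9  =>  u = 9
  y = 1  =>  y = 1
  return z = 6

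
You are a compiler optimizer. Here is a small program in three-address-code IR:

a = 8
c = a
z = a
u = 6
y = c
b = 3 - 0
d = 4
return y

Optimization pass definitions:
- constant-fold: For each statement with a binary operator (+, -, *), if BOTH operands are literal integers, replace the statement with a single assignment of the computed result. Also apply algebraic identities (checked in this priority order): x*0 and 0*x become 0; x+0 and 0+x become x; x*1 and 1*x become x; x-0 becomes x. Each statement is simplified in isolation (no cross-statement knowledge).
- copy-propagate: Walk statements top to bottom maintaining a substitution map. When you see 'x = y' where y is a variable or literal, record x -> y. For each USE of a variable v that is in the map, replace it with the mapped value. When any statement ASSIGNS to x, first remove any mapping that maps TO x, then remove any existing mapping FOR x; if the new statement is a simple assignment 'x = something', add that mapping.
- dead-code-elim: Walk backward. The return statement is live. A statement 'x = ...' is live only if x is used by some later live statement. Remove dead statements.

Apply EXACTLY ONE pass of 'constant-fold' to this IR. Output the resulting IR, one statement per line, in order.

Answer: a = 8
c = a
z = a
u = 6
y = c
b = 3
d = 4
return y

Derivation:
Applying constant-fold statement-by-statement:
  [1] a = 8  (unchanged)
  [2] c = a  (unchanged)
  [3] z = a  (unchanged)
  [4] u = 6  (unchanged)
  [5] y = c  (unchanged)
  [6] b = 3 - 0  -> b = 3
  [7] d = 4  (unchanged)
  [8] return y  (unchanged)
Result (8 stmts):
  a = 8
  c = a
  z = a
  u = 6
  y = c
  b = 3
  d = 4
  return y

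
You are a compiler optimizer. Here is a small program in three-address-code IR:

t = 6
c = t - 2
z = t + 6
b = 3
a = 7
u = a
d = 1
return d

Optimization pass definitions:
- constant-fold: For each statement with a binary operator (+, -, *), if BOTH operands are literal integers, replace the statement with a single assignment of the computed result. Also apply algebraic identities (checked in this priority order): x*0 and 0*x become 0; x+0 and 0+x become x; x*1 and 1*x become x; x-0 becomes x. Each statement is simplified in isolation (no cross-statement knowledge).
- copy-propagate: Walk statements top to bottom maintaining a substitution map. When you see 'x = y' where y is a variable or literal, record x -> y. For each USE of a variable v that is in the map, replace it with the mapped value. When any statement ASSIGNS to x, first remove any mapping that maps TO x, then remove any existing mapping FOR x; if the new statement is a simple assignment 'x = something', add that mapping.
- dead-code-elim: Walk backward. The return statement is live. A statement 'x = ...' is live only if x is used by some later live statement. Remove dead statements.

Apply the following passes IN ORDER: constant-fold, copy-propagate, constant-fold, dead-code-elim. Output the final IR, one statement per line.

Initial IR:
  t = 6
  c = t - 2
  z = t + 6
  b = 3
  a = 7
  u = a
  d = 1
  return d
After constant-fold (8 stmts):
  t = 6
  c = t - 2
  z = t + 6
  b = 3
  a = 7
  u = a
  d = 1
  return d
After copy-propagate (8 stmts):
  t = 6
  c = 6 - 2
  z = 6 + 6
  b = 3
  a = 7
  u = 7
  d = 1
  return 1
After constant-fold (8 stmts):
  t = 6
  c = 4
  z = 12
  b = 3
  a = 7
  u = 7
  d = 1
  return 1
After dead-code-elim (1 stmts):
  return 1

Answer: return 1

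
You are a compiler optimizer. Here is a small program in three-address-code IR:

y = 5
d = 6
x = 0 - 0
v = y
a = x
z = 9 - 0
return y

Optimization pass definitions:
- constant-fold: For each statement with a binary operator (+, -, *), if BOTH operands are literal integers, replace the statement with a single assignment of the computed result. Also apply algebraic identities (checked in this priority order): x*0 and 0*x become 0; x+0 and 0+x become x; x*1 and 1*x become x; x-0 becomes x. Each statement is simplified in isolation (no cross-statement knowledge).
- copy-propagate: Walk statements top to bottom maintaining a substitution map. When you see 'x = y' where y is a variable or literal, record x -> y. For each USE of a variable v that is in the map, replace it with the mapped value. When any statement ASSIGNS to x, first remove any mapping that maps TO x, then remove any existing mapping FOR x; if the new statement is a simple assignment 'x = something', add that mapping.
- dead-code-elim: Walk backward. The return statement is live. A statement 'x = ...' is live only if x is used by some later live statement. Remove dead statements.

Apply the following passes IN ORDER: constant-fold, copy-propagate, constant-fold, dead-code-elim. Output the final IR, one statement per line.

Answer: return 5

Derivation:
Initial IR:
  y = 5
  d = 6
  x = 0 - 0
  v = y
  a = x
  z = 9 - 0
  return y
After constant-fold (7 stmts):
  y = 5
  d = 6
  x = 0
  v = y
  a = x
  z = 9
  return y
After copy-propagate (7 stmts):
  y = 5
  d = 6
  x = 0
  v = 5
  a = 0
  z = 9
  return 5
After constant-fold (7 stmts):
  y = 5
  d = 6
  x = 0
  v = 5
  a = 0
  z = 9
  return 5
After dead-code-elim (1 stmts):
  return 5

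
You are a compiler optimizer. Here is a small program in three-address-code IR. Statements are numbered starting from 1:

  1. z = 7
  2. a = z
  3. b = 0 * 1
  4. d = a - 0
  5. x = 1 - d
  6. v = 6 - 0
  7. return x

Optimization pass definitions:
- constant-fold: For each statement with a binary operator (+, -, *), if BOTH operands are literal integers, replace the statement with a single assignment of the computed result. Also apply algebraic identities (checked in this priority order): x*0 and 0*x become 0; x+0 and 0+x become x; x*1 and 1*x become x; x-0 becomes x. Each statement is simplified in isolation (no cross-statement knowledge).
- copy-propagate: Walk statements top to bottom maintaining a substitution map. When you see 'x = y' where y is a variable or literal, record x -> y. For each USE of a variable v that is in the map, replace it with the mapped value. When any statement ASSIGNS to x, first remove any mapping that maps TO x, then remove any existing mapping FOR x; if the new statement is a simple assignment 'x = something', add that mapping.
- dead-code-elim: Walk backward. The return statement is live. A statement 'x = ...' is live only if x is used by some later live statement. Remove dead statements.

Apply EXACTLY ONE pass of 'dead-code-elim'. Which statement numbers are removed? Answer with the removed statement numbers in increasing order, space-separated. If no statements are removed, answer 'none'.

Backward liveness scan:
Stmt 1 'z = 7': KEEP (z is live); live-in = []
Stmt 2 'a = z': KEEP (a is live); live-in = ['z']
Stmt 3 'b = 0 * 1': DEAD (b not in live set ['a'])
Stmt 4 'd = a - 0': KEEP (d is live); live-in = ['a']
Stmt 5 'x = 1 - d': KEEP (x is live); live-in = ['d']
Stmt 6 'v = 6 - 0': DEAD (v not in live set ['x'])
Stmt 7 'return x': KEEP (return); live-in = ['x']
Removed statement numbers: [3, 6]
Surviving IR:
  z = 7
  a = z
  d = a - 0
  x = 1 - d
  return x

Answer: 3 6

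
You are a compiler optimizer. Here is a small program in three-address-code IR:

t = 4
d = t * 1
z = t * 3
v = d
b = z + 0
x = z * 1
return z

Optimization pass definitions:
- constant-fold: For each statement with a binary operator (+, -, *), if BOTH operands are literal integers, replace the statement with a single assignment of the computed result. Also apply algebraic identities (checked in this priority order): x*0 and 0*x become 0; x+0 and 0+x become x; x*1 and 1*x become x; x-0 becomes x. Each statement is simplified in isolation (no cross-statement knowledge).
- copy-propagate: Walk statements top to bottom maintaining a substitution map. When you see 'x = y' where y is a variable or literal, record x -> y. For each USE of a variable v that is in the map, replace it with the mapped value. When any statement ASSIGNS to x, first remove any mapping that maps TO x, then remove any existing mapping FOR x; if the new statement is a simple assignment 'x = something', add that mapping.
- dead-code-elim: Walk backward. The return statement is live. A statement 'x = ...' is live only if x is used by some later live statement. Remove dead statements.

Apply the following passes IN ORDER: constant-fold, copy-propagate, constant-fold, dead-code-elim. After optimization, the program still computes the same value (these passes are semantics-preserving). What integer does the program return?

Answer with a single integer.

Initial IR:
  t = 4
  d = t * 1
  z = t * 3
  v = d
  b = z + 0
  x = z * 1
  return z
After constant-fold (7 stmts):
  t = 4
  d = t
  z = t * 3
  v = d
  b = z
  x = z
  return z
After copy-propagate (7 stmts):
  t = 4
  d = 4
  z = 4 * 3
  v = 4
  b = z
  x = z
  return z
After constant-fold (7 stmts):
  t = 4
  d = 4
  z = 12
  v = 4
  b = z
  x = z
  return z
After dead-code-elim (2 stmts):
  z = 12
  return z
Evaluate:
  t = 4  =>  t = 4
  d = t * 1  =>  d = 4
  z = t * 3  =>  z = 12
  v = d  =>  v = 4
  b = z + 0  =>  b = 12
  x = z * 1  =>  x = 12
  return z = 12

Answer: 12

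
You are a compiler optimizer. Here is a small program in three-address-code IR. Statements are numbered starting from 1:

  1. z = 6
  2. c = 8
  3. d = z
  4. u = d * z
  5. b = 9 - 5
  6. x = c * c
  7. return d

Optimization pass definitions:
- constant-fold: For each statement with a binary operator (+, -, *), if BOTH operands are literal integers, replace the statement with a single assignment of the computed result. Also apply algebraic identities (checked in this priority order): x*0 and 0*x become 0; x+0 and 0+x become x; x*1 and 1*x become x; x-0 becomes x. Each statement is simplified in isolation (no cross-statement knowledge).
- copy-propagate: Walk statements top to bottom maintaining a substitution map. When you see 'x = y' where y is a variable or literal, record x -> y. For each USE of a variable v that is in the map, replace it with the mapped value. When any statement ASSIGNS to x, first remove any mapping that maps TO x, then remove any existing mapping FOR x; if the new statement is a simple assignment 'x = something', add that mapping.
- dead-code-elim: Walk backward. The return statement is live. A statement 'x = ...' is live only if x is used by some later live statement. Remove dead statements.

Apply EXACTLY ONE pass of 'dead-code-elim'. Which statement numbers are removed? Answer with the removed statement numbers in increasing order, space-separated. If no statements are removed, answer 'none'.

Backward liveness scan:
Stmt 1 'z = 6': KEEP (z is live); live-in = []
Stmt 2 'c = 8': DEAD (c not in live set ['z'])
Stmt 3 'd = z': KEEP (d is live); live-in = ['z']
Stmt 4 'u = d * z': DEAD (u not in live set ['d'])
Stmt 5 'b = 9 - 5': DEAD (b not in live set ['d'])
Stmt 6 'x = c * c': DEAD (x not in live set ['d'])
Stmt 7 'return d': KEEP (return); live-in = ['d']
Removed statement numbers: [2, 4, 5, 6]
Surviving IR:
  z = 6
  d = z
  return d

Answer: 2 4 5 6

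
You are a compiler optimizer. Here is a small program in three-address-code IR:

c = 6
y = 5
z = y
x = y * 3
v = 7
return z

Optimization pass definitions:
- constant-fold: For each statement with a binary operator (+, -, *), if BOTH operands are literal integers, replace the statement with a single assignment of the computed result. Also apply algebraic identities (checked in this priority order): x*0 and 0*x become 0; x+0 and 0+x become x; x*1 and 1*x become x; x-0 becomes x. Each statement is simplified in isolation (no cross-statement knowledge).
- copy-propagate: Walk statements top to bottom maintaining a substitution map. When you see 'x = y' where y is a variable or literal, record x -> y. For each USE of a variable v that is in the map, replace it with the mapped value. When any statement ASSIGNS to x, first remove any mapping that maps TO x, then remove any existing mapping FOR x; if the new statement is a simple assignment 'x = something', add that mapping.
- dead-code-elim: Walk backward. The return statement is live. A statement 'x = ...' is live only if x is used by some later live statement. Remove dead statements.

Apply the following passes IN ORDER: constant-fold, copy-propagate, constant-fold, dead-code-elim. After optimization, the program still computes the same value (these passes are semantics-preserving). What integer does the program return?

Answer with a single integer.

Answer: 5

Derivation:
Initial IR:
  c = 6
  y = 5
  z = y
  x = y * 3
  v = 7
  return z
After constant-fold (6 stmts):
  c = 6
  y = 5
  z = y
  x = y * 3
  v = 7
  return z
After copy-propagate (6 stmts):
  c = 6
  y = 5
  z = 5
  x = 5 * 3
  v = 7
  return 5
After constant-fold (6 stmts):
  c = 6
  y = 5
  z = 5
  x = 15
  v = 7
  return 5
After dead-code-elim (1 stmts):
  return 5
Evaluate:
  c = 6  =>  c = 6
  y = 5  =>  y = 5
  z = y  =>  z = 5
  x = y * 3  =>  x = 15
  v = 7  =>  v = 7
  return z = 5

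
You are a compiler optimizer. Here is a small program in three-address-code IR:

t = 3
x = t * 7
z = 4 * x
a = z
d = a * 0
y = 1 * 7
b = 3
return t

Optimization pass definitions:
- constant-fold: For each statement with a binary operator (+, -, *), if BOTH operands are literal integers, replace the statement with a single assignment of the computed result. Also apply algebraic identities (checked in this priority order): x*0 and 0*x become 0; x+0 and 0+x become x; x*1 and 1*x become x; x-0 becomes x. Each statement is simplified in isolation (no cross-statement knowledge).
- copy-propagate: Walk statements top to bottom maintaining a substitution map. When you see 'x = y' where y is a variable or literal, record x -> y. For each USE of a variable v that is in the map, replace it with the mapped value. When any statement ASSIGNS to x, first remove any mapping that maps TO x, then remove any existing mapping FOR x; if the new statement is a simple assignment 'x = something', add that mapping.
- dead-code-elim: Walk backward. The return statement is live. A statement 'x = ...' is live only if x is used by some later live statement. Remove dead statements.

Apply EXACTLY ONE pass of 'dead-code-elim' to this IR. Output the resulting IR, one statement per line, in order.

Applying dead-code-elim statement-by-statement:
  [8] return t  -> KEEP (return); live=['t']
  [7] b = 3  -> DEAD (b not live)
  [6] y = 1 * 7  -> DEAD (y not live)
  [5] d = a * 0  -> DEAD (d not live)
  [4] a = z  -> DEAD (a not live)
  [3] z = 4 * x  -> DEAD (z not live)
  [2] x = t * 7  -> DEAD (x not live)
  [1] t = 3  -> KEEP; live=[]
Result (2 stmts):
  t = 3
  return t

Answer: t = 3
return t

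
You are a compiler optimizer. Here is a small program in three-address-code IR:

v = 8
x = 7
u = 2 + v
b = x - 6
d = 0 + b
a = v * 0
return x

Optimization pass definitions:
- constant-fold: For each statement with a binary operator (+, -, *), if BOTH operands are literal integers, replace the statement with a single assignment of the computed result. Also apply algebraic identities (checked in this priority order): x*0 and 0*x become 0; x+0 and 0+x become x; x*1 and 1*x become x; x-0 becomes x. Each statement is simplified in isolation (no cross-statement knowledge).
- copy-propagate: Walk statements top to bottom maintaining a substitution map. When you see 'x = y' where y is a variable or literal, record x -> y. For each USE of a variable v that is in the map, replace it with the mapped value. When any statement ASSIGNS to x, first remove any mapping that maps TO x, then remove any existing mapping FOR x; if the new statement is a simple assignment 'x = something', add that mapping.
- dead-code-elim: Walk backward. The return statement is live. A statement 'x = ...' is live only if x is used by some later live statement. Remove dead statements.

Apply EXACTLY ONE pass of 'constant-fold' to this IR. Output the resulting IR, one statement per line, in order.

Answer: v = 8
x = 7
u = 2 + v
b = x - 6
d = b
a = 0
return x

Derivation:
Applying constant-fold statement-by-statement:
  [1] v = 8  (unchanged)
  [2] x = 7  (unchanged)
  [3] u = 2 + v  (unchanged)
  [4] b = x - 6  (unchanged)
  [5] d = 0 + b  -> d = b
  [6] a = v * 0  -> a = 0
  [7] return x  (unchanged)
Result (7 stmts):
  v = 8
  x = 7
  u = 2 + v
  b = x - 6
  d = b
  a = 0
  return x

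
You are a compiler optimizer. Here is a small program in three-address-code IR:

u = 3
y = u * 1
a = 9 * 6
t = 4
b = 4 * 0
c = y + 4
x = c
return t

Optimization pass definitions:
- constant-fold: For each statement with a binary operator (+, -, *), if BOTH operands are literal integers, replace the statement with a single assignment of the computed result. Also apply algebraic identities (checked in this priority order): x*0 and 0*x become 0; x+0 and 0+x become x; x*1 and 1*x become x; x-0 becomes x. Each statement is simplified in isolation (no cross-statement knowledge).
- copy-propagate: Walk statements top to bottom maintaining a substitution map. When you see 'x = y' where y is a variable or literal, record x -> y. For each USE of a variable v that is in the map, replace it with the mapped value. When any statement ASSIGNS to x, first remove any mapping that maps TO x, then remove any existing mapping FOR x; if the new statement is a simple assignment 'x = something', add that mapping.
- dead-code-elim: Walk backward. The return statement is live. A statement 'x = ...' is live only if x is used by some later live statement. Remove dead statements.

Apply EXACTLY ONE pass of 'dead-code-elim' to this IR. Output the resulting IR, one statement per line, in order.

Applying dead-code-elim statement-by-statement:
  [8] return t  -> KEEP (return); live=['t']
  [7] x = c  -> DEAD (x not live)
  [6] c = y + 4  -> DEAD (c not live)
  [5] b = 4 * 0  -> DEAD (b not live)
  [4] t = 4  -> KEEP; live=[]
  [3] a = 9 * 6  -> DEAD (a not live)
  [2] y = u * 1  -> DEAD (y not live)
  [1] u = 3  -> DEAD (u not live)
Result (2 stmts):
  t = 4
  return t

Answer: t = 4
return t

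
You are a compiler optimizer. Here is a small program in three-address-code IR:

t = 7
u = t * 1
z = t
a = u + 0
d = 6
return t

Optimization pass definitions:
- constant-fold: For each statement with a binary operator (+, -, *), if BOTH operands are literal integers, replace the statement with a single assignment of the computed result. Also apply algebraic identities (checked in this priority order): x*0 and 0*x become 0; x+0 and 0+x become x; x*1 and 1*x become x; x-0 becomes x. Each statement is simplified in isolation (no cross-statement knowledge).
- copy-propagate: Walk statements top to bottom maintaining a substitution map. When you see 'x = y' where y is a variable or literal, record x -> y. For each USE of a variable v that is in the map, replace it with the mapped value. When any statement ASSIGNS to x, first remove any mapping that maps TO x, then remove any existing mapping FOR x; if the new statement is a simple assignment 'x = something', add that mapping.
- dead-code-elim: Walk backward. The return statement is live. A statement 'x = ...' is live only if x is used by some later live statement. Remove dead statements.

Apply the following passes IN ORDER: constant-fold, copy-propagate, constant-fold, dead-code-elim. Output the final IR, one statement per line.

Initial IR:
  t = 7
  u = t * 1
  z = t
  a = u + 0
  d = 6
  return t
After constant-fold (6 stmts):
  t = 7
  u = t
  z = t
  a = u
  d = 6
  return t
After copy-propagate (6 stmts):
  t = 7
  u = 7
  z = 7
  a = 7
  d = 6
  return 7
After constant-fold (6 stmts):
  t = 7
  u = 7
  z = 7
  a = 7
  d = 6
  return 7
After dead-code-elim (1 stmts):
  return 7

Answer: return 7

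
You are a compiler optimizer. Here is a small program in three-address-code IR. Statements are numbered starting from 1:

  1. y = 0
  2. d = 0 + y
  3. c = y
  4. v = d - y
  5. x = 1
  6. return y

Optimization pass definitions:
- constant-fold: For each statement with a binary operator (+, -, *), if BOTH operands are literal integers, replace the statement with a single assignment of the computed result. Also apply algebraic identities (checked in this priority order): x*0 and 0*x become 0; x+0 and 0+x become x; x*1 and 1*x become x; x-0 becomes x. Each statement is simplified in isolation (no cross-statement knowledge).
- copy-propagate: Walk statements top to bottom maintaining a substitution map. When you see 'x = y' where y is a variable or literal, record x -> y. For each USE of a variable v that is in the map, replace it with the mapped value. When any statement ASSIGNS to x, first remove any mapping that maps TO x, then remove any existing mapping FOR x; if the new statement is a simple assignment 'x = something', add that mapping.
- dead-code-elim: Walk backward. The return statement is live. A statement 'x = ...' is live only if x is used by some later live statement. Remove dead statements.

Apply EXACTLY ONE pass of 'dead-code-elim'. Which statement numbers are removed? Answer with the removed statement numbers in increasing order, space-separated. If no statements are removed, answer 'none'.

Backward liveness scan:
Stmt 1 'y = 0': KEEP (y is live); live-in = []
Stmt 2 'd = 0 + y': DEAD (d not in live set ['y'])
Stmt 3 'c = y': DEAD (c not in live set ['y'])
Stmt 4 'v = d - y': DEAD (v not in live set ['y'])
Stmt 5 'x = 1': DEAD (x not in live set ['y'])
Stmt 6 'return y': KEEP (return); live-in = ['y']
Removed statement numbers: [2, 3, 4, 5]
Surviving IR:
  y = 0
  return y

Answer: 2 3 4 5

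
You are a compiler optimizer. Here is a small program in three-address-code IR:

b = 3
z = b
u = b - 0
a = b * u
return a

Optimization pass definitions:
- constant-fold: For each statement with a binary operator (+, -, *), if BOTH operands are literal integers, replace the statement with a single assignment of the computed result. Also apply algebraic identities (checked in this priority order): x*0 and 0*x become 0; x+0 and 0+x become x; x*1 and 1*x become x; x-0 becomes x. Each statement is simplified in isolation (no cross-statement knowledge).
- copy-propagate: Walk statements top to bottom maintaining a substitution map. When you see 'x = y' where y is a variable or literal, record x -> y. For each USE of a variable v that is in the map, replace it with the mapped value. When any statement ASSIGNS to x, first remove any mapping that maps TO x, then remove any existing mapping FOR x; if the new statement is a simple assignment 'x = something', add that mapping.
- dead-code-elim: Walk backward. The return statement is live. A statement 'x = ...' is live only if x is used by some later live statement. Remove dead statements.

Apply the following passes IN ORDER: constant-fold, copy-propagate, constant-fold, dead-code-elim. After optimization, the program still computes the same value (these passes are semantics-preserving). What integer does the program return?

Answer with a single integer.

Answer: 9

Derivation:
Initial IR:
  b = 3
  z = b
  u = b - 0
  a = b * u
  return a
After constant-fold (5 stmts):
  b = 3
  z = b
  u = b
  a = b * u
  return a
After copy-propagate (5 stmts):
  b = 3
  z = 3
  u = 3
  a = 3 * 3
  return a
After constant-fold (5 stmts):
  b = 3
  z = 3
  u = 3
  a = 9
  return a
After dead-code-elim (2 stmts):
  a = 9
  return a
Evaluate:
  b = 3  =>  b = 3
  z = b  =>  z = 3
  u = b - 0  =>  u = 3
  a = b * u  =>  a = 9
  return a = 9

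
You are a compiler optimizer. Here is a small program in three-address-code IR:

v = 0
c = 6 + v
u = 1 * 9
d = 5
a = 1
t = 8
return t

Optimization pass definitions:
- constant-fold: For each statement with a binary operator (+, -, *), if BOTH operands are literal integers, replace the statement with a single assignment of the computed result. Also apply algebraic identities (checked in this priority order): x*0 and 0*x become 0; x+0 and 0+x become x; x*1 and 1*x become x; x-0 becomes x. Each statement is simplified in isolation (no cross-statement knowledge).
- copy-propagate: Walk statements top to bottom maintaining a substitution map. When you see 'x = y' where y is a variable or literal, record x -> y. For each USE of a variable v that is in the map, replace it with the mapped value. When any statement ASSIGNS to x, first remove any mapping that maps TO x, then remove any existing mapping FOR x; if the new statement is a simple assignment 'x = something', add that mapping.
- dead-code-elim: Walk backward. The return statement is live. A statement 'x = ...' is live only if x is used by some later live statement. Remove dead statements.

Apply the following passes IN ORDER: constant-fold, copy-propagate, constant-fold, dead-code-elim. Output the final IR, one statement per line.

Answer: return 8

Derivation:
Initial IR:
  v = 0
  c = 6 + v
  u = 1 * 9
  d = 5
  a = 1
  t = 8
  return t
After constant-fold (7 stmts):
  v = 0
  c = 6 + v
  u = 9
  d = 5
  a = 1
  t = 8
  return t
After copy-propagate (7 stmts):
  v = 0
  c = 6 + 0
  u = 9
  d = 5
  a = 1
  t = 8
  return 8
After constant-fold (7 stmts):
  v = 0
  c = 6
  u = 9
  d = 5
  a = 1
  t = 8
  return 8
After dead-code-elim (1 stmts):
  return 8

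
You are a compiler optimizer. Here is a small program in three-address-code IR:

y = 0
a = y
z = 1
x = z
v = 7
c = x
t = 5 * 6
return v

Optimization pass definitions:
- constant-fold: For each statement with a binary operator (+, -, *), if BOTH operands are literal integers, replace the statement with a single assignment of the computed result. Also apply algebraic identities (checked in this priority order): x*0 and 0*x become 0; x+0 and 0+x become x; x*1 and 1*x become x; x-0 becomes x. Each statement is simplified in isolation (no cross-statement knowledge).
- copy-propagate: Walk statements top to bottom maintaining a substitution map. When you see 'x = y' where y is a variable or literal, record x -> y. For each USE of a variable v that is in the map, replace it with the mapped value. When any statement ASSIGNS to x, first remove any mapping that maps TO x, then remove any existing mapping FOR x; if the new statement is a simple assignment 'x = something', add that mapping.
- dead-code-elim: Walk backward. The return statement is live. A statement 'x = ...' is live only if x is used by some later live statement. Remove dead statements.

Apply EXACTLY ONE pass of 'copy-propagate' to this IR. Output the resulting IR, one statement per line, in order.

Applying copy-propagate statement-by-statement:
  [1] y = 0  (unchanged)
  [2] a = y  -> a = 0
  [3] z = 1  (unchanged)
  [4] x = z  -> x = 1
  [5] v = 7  (unchanged)
  [6] c = x  -> c = 1
  [7] t = 5 * 6  (unchanged)
  [8] return v  -> return 7
Result (8 stmts):
  y = 0
  a = 0
  z = 1
  x = 1
  v = 7
  c = 1
  t = 5 * 6
  return 7

Answer: y = 0
a = 0
z = 1
x = 1
v = 7
c = 1
t = 5 * 6
return 7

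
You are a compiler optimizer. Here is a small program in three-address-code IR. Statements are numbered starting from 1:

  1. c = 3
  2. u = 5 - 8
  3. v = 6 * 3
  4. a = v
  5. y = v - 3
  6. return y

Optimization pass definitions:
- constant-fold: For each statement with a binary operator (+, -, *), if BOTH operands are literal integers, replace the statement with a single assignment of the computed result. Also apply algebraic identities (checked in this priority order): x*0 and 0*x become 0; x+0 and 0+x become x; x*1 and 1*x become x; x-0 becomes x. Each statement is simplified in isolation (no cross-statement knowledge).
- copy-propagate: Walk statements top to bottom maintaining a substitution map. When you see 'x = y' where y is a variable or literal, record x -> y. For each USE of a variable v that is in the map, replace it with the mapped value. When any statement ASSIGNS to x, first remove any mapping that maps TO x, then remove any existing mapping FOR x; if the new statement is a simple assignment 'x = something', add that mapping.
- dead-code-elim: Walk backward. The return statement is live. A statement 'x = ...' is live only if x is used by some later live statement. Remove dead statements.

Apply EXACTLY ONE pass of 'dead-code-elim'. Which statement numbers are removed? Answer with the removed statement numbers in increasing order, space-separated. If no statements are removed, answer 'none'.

Answer: 1 2 4

Derivation:
Backward liveness scan:
Stmt 1 'c = 3': DEAD (c not in live set [])
Stmt 2 'u = 5 - 8': DEAD (u not in live set [])
Stmt 3 'v = 6 * 3': KEEP (v is live); live-in = []
Stmt 4 'a = v': DEAD (a not in live set ['v'])
Stmt 5 'y = v - 3': KEEP (y is live); live-in = ['v']
Stmt 6 'return y': KEEP (return); live-in = ['y']
Removed statement numbers: [1, 2, 4]
Surviving IR:
  v = 6 * 3
  y = v - 3
  return y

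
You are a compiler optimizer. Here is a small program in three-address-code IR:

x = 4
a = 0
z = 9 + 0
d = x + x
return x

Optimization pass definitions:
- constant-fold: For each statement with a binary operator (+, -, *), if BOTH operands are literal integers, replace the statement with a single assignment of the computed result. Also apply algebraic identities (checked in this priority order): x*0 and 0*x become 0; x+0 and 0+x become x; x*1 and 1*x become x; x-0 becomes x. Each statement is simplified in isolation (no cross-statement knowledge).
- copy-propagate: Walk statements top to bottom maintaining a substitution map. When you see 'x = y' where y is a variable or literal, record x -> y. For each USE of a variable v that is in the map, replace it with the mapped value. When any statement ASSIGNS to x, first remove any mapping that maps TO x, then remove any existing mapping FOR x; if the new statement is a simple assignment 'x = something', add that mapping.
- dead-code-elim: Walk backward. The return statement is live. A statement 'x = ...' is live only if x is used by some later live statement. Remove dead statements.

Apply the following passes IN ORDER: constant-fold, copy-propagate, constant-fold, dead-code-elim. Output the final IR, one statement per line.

Answer: return 4

Derivation:
Initial IR:
  x = 4
  a = 0
  z = 9 + 0
  d = x + x
  return x
After constant-fold (5 stmts):
  x = 4
  a = 0
  z = 9
  d = x + x
  return x
After copy-propagate (5 stmts):
  x = 4
  a = 0
  z = 9
  d = 4 + 4
  return 4
After constant-fold (5 stmts):
  x = 4
  a = 0
  z = 9
  d = 8
  return 4
After dead-code-elim (1 stmts):
  return 4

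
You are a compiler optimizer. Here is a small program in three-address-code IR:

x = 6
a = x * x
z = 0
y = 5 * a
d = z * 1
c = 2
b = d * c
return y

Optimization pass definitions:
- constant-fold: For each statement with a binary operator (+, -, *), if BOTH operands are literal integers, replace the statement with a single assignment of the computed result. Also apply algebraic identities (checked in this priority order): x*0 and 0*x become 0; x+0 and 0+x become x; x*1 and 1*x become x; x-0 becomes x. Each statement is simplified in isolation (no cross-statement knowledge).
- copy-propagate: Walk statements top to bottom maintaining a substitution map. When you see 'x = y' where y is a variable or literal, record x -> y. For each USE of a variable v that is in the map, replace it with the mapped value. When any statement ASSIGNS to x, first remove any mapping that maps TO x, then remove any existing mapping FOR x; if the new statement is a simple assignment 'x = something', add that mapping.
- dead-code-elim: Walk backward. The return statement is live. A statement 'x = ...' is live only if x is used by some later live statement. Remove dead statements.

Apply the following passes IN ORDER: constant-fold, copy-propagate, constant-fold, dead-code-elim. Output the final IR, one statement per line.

Initial IR:
  x = 6
  a = x * x
  z = 0
  y = 5 * a
  d = z * 1
  c = 2
  b = d * c
  return y
After constant-fold (8 stmts):
  x = 6
  a = x * x
  z = 0
  y = 5 * a
  d = z
  c = 2
  b = d * c
  return y
After copy-propagate (8 stmts):
  x = 6
  a = 6 * 6
  z = 0
  y = 5 * a
  d = 0
  c = 2
  b = 0 * 2
  return y
After constant-fold (8 stmts):
  x = 6
  a = 36
  z = 0
  y = 5 * a
  d = 0
  c = 2
  b = 0
  return y
After dead-code-elim (3 stmts):
  a = 36
  y = 5 * a
  return y

Answer: a = 36
y = 5 * a
return y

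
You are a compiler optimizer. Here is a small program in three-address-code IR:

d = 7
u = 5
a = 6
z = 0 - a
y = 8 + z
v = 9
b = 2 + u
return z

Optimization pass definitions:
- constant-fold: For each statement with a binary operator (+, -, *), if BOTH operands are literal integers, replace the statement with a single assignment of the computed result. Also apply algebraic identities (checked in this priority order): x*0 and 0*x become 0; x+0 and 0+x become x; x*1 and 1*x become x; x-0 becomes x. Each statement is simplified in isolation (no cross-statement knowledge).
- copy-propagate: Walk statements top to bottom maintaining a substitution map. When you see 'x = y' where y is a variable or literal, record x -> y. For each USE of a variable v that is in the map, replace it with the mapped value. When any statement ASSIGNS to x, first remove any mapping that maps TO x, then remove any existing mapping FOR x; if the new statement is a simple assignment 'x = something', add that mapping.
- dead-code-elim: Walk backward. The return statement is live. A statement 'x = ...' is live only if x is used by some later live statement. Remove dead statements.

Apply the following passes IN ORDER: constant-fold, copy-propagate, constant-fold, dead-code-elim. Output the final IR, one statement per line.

Initial IR:
  d = 7
  u = 5
  a = 6
  z = 0 - a
  y = 8 + z
  v = 9
  b = 2 + u
  return z
After constant-fold (8 stmts):
  d = 7
  u = 5
  a = 6
  z = 0 - a
  y = 8 + z
  v = 9
  b = 2 + u
  return z
After copy-propagate (8 stmts):
  d = 7
  u = 5
  a = 6
  z = 0 - 6
  y = 8 + z
  v = 9
  b = 2 + 5
  return z
After constant-fold (8 stmts):
  d = 7
  u = 5
  a = 6
  z = -6
  y = 8 + z
  v = 9
  b = 7
  return z
After dead-code-elim (2 stmts):
  z = -6
  return z

Answer: z = -6
return z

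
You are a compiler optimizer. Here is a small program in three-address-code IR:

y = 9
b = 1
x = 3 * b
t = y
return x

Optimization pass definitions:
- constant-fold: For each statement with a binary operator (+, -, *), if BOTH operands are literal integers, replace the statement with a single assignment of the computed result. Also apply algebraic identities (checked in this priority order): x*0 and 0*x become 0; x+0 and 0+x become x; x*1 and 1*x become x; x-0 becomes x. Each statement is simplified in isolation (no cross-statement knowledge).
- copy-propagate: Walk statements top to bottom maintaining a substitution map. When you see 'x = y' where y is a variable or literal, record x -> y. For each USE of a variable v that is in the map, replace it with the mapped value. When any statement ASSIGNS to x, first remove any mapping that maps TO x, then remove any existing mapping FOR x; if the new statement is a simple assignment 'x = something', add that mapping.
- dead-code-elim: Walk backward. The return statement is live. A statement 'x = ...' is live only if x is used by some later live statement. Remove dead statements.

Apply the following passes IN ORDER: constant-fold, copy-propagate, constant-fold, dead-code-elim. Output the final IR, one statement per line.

Initial IR:
  y = 9
  b = 1
  x = 3 * b
  t = y
  return x
After constant-fold (5 stmts):
  y = 9
  b = 1
  x = 3 * b
  t = y
  return x
After copy-propagate (5 stmts):
  y = 9
  b = 1
  x = 3 * 1
  t = 9
  return x
After constant-fold (5 stmts):
  y = 9
  b = 1
  x = 3
  t = 9
  return x
After dead-code-elim (2 stmts):
  x = 3
  return x

Answer: x = 3
return x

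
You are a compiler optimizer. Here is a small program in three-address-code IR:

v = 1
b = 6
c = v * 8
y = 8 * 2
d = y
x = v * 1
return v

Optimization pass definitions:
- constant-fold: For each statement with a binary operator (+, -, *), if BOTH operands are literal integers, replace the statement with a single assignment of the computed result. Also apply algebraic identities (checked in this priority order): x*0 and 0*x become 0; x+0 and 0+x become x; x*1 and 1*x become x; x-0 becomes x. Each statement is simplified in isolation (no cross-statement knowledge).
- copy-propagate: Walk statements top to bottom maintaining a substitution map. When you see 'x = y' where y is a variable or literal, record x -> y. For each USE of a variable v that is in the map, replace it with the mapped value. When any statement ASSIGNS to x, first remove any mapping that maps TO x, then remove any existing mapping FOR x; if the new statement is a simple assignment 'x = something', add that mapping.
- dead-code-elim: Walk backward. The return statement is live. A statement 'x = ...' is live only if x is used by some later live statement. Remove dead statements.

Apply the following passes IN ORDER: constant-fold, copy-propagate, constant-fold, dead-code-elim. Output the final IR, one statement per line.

Initial IR:
  v = 1
  b = 6
  c = v * 8
  y = 8 * 2
  d = y
  x = v * 1
  return v
After constant-fold (7 stmts):
  v = 1
  b = 6
  c = v * 8
  y = 16
  d = y
  x = v
  return v
After copy-propagate (7 stmts):
  v = 1
  b = 6
  c = 1 * 8
  y = 16
  d = 16
  x = 1
  return 1
After constant-fold (7 stmts):
  v = 1
  b = 6
  c = 8
  y = 16
  d = 16
  x = 1
  return 1
After dead-code-elim (1 stmts):
  return 1

Answer: return 1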